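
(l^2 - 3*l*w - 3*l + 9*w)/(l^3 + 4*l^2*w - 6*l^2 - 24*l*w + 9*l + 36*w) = (l - 3*w)/(l^2 + 4*l*w - 3*l - 12*w)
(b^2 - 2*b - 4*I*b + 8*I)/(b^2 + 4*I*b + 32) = (b - 2)/(b + 8*I)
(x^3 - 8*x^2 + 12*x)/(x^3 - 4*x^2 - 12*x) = (x - 2)/(x + 2)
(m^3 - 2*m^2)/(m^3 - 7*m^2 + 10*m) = m/(m - 5)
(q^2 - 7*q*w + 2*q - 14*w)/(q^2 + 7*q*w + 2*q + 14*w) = (q - 7*w)/(q + 7*w)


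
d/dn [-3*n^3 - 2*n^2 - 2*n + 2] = -9*n^2 - 4*n - 2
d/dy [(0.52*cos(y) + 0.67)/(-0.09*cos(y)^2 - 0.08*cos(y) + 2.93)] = (0.0468*sin(y)^2 - 0.1206*cos(y) - 1.624)*sin(y)/(0.09*cos(y)^2 + 0.08*cos(y) - 2.93)^2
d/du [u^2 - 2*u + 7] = 2*u - 2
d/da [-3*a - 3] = -3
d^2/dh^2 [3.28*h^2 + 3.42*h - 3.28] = 6.56000000000000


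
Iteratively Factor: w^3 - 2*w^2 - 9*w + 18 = (w - 3)*(w^2 + w - 6) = (w - 3)*(w + 3)*(w - 2)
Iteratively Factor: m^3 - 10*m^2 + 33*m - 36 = (m - 3)*(m^2 - 7*m + 12) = (m - 4)*(m - 3)*(m - 3)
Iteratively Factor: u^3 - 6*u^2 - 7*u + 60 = (u - 4)*(u^2 - 2*u - 15) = (u - 5)*(u - 4)*(u + 3)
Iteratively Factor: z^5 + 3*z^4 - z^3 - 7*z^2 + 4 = (z - 1)*(z^4 + 4*z^3 + 3*z^2 - 4*z - 4) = (z - 1)*(z + 2)*(z^3 + 2*z^2 - z - 2) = (z - 1)*(z + 1)*(z + 2)*(z^2 + z - 2) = (z - 1)*(z + 1)*(z + 2)^2*(z - 1)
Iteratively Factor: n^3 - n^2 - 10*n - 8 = (n + 2)*(n^2 - 3*n - 4) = (n + 1)*(n + 2)*(n - 4)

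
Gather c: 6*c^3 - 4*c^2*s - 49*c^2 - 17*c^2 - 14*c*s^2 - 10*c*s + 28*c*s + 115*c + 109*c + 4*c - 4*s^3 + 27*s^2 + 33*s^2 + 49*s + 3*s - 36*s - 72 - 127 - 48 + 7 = 6*c^3 + c^2*(-4*s - 66) + c*(-14*s^2 + 18*s + 228) - 4*s^3 + 60*s^2 + 16*s - 240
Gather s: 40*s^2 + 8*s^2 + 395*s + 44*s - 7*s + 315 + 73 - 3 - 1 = 48*s^2 + 432*s + 384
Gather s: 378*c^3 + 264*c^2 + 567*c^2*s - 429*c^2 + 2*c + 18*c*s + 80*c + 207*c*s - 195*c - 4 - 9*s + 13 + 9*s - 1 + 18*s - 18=378*c^3 - 165*c^2 - 113*c + s*(567*c^2 + 225*c + 18) - 10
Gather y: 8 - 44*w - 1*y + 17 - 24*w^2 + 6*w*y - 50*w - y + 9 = -24*w^2 - 94*w + y*(6*w - 2) + 34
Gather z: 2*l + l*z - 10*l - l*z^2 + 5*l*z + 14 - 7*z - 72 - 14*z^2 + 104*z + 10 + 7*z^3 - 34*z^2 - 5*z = -8*l + 7*z^3 + z^2*(-l - 48) + z*(6*l + 92) - 48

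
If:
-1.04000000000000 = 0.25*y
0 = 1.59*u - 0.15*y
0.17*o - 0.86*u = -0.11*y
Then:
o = 0.71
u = -0.39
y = -4.16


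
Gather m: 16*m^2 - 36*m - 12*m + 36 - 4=16*m^2 - 48*m + 32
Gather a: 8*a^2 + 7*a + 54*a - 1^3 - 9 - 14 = 8*a^2 + 61*a - 24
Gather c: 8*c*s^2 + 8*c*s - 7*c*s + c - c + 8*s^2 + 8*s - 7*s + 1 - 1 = c*(8*s^2 + s) + 8*s^2 + s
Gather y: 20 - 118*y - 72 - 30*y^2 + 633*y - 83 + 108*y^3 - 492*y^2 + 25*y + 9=108*y^3 - 522*y^2 + 540*y - 126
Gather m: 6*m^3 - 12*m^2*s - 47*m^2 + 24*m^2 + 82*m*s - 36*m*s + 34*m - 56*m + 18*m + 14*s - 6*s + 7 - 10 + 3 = 6*m^3 + m^2*(-12*s - 23) + m*(46*s - 4) + 8*s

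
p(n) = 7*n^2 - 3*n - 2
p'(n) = 14*n - 3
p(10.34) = 715.39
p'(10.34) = 141.76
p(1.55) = 10.17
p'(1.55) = 18.70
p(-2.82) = 62.13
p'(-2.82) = -42.48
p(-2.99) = 69.55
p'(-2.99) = -44.86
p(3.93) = 94.32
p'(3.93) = 52.02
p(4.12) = 104.46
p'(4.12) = 54.68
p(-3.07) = 73.18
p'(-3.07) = -45.98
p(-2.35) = 43.71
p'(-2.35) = -35.90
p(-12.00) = 1042.00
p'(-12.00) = -171.00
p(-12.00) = 1042.00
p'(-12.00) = -171.00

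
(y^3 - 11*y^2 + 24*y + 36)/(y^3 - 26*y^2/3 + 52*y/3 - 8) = 3*(y^2 - 5*y - 6)/(3*y^2 - 8*y + 4)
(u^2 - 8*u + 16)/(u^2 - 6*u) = (u^2 - 8*u + 16)/(u*(u - 6))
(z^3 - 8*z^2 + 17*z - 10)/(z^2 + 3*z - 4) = (z^2 - 7*z + 10)/(z + 4)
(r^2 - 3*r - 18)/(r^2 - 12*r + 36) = (r + 3)/(r - 6)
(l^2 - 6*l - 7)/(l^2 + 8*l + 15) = (l^2 - 6*l - 7)/(l^2 + 8*l + 15)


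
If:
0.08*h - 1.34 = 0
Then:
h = 16.75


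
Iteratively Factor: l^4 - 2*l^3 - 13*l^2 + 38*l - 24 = (l - 1)*(l^3 - l^2 - 14*l + 24) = (l - 2)*(l - 1)*(l^2 + l - 12) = (l - 2)*(l - 1)*(l + 4)*(l - 3)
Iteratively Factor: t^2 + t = (t)*(t + 1)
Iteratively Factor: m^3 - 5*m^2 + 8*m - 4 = (m - 2)*(m^2 - 3*m + 2) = (m - 2)*(m - 1)*(m - 2)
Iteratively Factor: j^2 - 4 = (j - 2)*(j + 2)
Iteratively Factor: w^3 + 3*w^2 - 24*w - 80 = (w + 4)*(w^2 - w - 20) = (w + 4)^2*(w - 5)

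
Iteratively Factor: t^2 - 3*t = (t)*(t - 3)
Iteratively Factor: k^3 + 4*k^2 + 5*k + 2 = (k + 1)*(k^2 + 3*k + 2) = (k + 1)*(k + 2)*(k + 1)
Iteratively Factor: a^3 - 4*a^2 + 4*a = (a - 2)*(a^2 - 2*a) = a*(a - 2)*(a - 2)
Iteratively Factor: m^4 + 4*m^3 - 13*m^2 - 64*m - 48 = (m - 4)*(m^3 + 8*m^2 + 19*m + 12) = (m - 4)*(m + 1)*(m^2 + 7*m + 12) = (m - 4)*(m + 1)*(m + 3)*(m + 4)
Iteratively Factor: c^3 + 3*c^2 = (c + 3)*(c^2) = c*(c + 3)*(c)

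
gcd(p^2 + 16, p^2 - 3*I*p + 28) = p + 4*I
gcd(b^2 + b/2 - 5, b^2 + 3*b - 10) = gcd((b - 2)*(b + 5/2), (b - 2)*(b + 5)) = b - 2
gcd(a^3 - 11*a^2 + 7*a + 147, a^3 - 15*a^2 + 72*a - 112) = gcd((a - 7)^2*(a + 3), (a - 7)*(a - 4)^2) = a - 7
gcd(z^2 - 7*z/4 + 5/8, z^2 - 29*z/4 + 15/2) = z - 5/4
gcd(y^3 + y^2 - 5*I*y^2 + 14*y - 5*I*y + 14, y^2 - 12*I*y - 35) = y - 7*I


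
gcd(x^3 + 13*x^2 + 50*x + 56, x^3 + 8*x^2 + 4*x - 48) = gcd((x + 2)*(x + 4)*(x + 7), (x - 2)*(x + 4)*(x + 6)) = x + 4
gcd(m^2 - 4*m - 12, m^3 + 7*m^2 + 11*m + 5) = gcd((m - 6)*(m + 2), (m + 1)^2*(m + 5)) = 1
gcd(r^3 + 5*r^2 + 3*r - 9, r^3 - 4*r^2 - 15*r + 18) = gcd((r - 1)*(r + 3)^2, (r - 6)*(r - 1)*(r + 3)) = r^2 + 2*r - 3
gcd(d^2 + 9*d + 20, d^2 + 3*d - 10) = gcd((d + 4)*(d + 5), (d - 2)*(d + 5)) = d + 5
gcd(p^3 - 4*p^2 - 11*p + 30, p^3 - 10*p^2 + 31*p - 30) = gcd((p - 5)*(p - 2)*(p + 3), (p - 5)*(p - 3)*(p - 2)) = p^2 - 7*p + 10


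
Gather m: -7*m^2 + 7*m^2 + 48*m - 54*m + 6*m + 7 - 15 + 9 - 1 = 0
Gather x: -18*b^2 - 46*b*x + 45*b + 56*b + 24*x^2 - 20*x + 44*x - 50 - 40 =-18*b^2 + 101*b + 24*x^2 + x*(24 - 46*b) - 90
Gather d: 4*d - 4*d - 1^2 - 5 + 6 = 0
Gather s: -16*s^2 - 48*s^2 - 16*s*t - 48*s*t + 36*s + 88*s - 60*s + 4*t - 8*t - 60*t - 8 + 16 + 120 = -64*s^2 + s*(64 - 64*t) - 64*t + 128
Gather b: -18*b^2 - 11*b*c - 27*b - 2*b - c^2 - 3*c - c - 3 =-18*b^2 + b*(-11*c - 29) - c^2 - 4*c - 3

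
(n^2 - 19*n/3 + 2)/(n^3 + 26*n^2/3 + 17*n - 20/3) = (n - 6)/(n^2 + 9*n + 20)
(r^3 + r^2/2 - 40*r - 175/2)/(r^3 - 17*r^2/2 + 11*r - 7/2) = (2*r^2 + 15*r + 25)/(2*r^2 - 3*r + 1)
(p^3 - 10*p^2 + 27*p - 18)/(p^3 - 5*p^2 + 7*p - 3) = (p - 6)/(p - 1)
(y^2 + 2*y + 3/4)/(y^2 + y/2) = (y + 3/2)/y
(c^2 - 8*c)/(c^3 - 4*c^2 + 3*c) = (c - 8)/(c^2 - 4*c + 3)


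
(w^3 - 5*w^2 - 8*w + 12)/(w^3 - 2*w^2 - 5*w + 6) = (w - 6)/(w - 3)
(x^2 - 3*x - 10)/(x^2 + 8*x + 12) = (x - 5)/(x + 6)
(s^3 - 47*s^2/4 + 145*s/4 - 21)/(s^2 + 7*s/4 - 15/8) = 2*(s^2 - 11*s + 28)/(2*s + 5)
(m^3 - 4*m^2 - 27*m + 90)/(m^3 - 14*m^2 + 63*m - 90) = (m + 5)/(m - 5)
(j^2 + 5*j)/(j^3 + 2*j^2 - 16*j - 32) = j*(j + 5)/(j^3 + 2*j^2 - 16*j - 32)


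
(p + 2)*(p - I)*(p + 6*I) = p^3 + 2*p^2 + 5*I*p^2 + 6*p + 10*I*p + 12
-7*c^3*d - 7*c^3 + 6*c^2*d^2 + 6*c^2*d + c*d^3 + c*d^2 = (-c + d)*(7*c + d)*(c*d + c)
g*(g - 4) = g^2 - 4*g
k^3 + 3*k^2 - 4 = (k - 1)*(k + 2)^2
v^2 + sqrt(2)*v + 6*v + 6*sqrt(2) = (v + 6)*(v + sqrt(2))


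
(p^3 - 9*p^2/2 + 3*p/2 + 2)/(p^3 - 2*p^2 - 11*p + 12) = (p + 1/2)/(p + 3)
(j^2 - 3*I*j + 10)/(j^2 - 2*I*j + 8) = (j - 5*I)/(j - 4*I)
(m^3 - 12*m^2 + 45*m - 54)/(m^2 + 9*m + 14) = (m^3 - 12*m^2 + 45*m - 54)/(m^2 + 9*m + 14)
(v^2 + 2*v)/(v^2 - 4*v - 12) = v/(v - 6)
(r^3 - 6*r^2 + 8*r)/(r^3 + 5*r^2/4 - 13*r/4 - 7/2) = 4*r*(r^2 - 6*r + 8)/(4*r^3 + 5*r^2 - 13*r - 14)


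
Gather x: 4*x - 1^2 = 4*x - 1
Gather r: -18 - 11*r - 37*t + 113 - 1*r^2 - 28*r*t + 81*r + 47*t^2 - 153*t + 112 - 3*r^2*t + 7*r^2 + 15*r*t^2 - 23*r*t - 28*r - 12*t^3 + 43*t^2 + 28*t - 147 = r^2*(6 - 3*t) + r*(15*t^2 - 51*t + 42) - 12*t^3 + 90*t^2 - 162*t + 60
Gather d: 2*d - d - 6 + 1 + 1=d - 4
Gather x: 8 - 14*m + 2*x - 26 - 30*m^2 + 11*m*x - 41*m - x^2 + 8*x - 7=-30*m^2 - 55*m - x^2 + x*(11*m + 10) - 25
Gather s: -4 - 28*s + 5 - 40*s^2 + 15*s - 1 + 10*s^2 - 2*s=-30*s^2 - 15*s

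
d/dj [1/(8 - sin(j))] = cos(j)/(sin(j) - 8)^2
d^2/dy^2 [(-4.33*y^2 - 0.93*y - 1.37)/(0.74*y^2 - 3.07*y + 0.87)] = (3.5527136788005e-15*y^4 - 20.692324*y^3 + 12.224652*y^2 + 22.2666*y - 35.582842)/(0.405224*y^6 - 5.043396*y^5 + 22.352514*y^4 - 40.793239*y^3 + 26.279307*y^2 - 6.971049*y + 0.658503)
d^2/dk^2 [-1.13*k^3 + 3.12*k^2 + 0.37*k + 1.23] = 6.24 - 6.78*k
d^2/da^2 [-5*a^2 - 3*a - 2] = -10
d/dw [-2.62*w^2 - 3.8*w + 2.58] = -5.24*w - 3.8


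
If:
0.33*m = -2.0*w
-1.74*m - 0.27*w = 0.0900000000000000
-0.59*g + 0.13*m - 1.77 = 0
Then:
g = -3.01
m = -0.05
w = 0.01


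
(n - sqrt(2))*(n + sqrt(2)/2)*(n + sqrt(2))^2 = n^4 + 3*sqrt(2)*n^3/2 - n^2 - 3*sqrt(2)*n - 2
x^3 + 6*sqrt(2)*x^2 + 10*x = x*(x + sqrt(2))*(x + 5*sqrt(2))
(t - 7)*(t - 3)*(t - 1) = t^3 - 11*t^2 + 31*t - 21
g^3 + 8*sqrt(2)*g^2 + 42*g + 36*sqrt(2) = (g + 2*sqrt(2))*(g + 3*sqrt(2))^2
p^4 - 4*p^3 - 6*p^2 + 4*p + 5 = (p - 5)*(p - 1)*(p + 1)^2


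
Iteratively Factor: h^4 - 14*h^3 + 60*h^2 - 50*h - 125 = (h - 5)*(h^3 - 9*h^2 + 15*h + 25) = (h - 5)^2*(h^2 - 4*h - 5) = (h - 5)^2*(h + 1)*(h - 5)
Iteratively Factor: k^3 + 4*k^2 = (k)*(k^2 + 4*k) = k*(k + 4)*(k)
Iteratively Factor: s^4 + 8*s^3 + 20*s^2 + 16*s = (s + 2)*(s^3 + 6*s^2 + 8*s) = s*(s + 2)*(s^2 + 6*s + 8) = s*(s + 2)*(s + 4)*(s + 2)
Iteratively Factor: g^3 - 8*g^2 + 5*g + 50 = (g - 5)*(g^2 - 3*g - 10) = (g - 5)^2*(g + 2)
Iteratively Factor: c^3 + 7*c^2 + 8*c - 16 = (c + 4)*(c^2 + 3*c - 4) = (c + 4)^2*(c - 1)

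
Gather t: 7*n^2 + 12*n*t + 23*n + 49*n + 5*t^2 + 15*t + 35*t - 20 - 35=7*n^2 + 72*n + 5*t^2 + t*(12*n + 50) - 55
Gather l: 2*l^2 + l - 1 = 2*l^2 + l - 1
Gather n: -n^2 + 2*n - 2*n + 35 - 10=25 - n^2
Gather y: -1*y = -y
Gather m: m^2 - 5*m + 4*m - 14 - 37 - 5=m^2 - m - 56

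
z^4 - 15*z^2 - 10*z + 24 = (z - 4)*(z - 1)*(z + 2)*(z + 3)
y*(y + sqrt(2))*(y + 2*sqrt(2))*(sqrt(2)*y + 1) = sqrt(2)*y^4 + 7*y^3 + 7*sqrt(2)*y^2 + 4*y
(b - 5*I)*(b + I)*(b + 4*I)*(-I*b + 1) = -I*b^4 + b^3 - 21*I*b^2 + 41*b + 20*I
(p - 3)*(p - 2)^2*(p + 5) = p^4 - 2*p^3 - 19*p^2 + 68*p - 60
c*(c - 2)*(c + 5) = c^3 + 3*c^2 - 10*c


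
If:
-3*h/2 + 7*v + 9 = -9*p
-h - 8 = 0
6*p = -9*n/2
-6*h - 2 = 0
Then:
No Solution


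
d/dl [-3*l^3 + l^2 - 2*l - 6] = -9*l^2 + 2*l - 2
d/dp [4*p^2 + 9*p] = 8*p + 9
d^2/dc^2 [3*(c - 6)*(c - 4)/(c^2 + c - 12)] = 6*(-11*c^3 + 108*c^2 - 288*c + 336)/(c^6 + 3*c^5 - 33*c^4 - 71*c^3 + 396*c^2 + 432*c - 1728)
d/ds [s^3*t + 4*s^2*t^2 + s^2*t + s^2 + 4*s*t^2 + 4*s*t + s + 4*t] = 3*s^2*t + 8*s*t^2 + 2*s*t + 2*s + 4*t^2 + 4*t + 1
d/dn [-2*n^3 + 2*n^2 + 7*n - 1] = -6*n^2 + 4*n + 7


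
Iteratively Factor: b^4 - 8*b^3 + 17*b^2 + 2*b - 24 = (b - 2)*(b^3 - 6*b^2 + 5*b + 12) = (b - 2)*(b + 1)*(b^2 - 7*b + 12) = (b - 4)*(b - 2)*(b + 1)*(b - 3)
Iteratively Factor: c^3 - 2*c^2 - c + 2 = (c + 1)*(c^2 - 3*c + 2) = (c - 1)*(c + 1)*(c - 2)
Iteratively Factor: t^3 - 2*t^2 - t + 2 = (t - 2)*(t^2 - 1) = (t - 2)*(t - 1)*(t + 1)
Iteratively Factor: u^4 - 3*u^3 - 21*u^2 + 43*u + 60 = (u - 3)*(u^3 - 21*u - 20) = (u - 3)*(u + 4)*(u^2 - 4*u - 5) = (u - 3)*(u + 1)*(u + 4)*(u - 5)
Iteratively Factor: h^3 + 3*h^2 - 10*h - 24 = (h - 3)*(h^2 + 6*h + 8) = (h - 3)*(h + 4)*(h + 2)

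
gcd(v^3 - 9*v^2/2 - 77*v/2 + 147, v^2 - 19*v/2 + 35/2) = v - 7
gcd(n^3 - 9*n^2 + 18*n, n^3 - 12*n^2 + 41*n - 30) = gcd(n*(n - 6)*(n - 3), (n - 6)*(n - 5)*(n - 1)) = n - 6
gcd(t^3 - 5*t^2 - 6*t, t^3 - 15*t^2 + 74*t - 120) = t - 6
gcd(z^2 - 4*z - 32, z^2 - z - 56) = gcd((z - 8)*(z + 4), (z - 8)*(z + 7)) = z - 8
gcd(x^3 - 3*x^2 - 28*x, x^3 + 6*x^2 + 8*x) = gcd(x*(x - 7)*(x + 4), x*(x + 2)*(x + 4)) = x^2 + 4*x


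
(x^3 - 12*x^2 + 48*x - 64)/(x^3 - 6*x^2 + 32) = (x - 4)/(x + 2)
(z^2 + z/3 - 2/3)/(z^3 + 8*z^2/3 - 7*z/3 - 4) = (3*z - 2)/(3*z^2 + 5*z - 12)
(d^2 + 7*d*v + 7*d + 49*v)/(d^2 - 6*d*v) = (d^2 + 7*d*v + 7*d + 49*v)/(d*(d - 6*v))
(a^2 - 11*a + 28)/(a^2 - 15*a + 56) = (a - 4)/(a - 8)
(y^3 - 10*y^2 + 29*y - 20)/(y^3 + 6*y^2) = (y^3 - 10*y^2 + 29*y - 20)/(y^2*(y + 6))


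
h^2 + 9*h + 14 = (h + 2)*(h + 7)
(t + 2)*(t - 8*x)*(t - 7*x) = t^3 - 15*t^2*x + 2*t^2 + 56*t*x^2 - 30*t*x + 112*x^2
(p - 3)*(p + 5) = p^2 + 2*p - 15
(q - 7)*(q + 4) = q^2 - 3*q - 28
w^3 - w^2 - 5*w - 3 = (w - 3)*(w + 1)^2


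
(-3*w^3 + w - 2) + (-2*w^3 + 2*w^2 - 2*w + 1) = -5*w^3 + 2*w^2 - w - 1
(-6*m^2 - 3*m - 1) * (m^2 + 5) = -6*m^4 - 3*m^3 - 31*m^2 - 15*m - 5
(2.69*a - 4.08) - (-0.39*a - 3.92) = 3.08*a - 0.16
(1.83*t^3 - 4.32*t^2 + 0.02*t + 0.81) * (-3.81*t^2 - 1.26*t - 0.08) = -6.9723*t^5 + 14.1534*t^4 + 5.2206*t^3 - 2.7657*t^2 - 1.0222*t - 0.0648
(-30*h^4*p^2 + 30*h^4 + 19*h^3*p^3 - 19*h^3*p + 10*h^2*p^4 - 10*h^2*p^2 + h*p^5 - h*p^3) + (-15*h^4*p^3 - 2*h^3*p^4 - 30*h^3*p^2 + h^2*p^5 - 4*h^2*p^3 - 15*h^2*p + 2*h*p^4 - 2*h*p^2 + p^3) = -15*h^4*p^3 - 30*h^4*p^2 + 30*h^4 - 2*h^3*p^4 + 19*h^3*p^3 - 30*h^3*p^2 - 19*h^3*p + h^2*p^5 + 10*h^2*p^4 - 4*h^2*p^3 - 10*h^2*p^2 - 15*h^2*p + h*p^5 + 2*h*p^4 - h*p^3 - 2*h*p^2 + p^3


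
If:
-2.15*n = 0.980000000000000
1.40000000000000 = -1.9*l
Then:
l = -0.74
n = -0.46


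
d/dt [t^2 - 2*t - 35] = 2*t - 2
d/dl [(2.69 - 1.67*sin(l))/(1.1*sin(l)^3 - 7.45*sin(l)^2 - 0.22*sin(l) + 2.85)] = (3.674*sin(l)^3 - 21.3185*sin(l)^2 + 40.081*sin(l) - 4.1677)*cos(l)/(1.21*sin(l)^6 - 16.39*sin(l)^5 + 55.0185*sin(l)^4 + 9.548*sin(l)^3 - 42.4166*sin(l)^2 - 1.254*sin(l) + 8.1225)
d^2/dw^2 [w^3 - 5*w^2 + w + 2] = 6*w - 10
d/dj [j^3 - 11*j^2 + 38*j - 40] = 3*j^2 - 22*j + 38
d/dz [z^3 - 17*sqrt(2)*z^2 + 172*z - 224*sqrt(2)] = 3*z^2 - 34*sqrt(2)*z + 172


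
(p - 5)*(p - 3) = p^2 - 8*p + 15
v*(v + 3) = v^2 + 3*v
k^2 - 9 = (k - 3)*(k + 3)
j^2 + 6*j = j*(j + 6)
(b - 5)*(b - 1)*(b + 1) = b^3 - 5*b^2 - b + 5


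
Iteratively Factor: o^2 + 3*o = (o)*(o + 3)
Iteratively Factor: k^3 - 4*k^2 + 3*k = (k - 3)*(k^2 - k) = (k - 3)*(k - 1)*(k)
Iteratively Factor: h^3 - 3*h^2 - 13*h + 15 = (h + 3)*(h^2 - 6*h + 5) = (h - 5)*(h + 3)*(h - 1)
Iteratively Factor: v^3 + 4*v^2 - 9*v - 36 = (v + 4)*(v^2 - 9) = (v + 3)*(v + 4)*(v - 3)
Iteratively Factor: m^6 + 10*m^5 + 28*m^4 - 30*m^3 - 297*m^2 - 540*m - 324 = (m + 2)*(m^5 + 8*m^4 + 12*m^3 - 54*m^2 - 189*m - 162) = (m - 3)*(m + 2)*(m^4 + 11*m^3 + 45*m^2 + 81*m + 54) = (m - 3)*(m + 2)*(m + 3)*(m^3 + 8*m^2 + 21*m + 18) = (m - 3)*(m + 2)*(m + 3)^2*(m^2 + 5*m + 6) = (m - 3)*(m + 2)^2*(m + 3)^2*(m + 3)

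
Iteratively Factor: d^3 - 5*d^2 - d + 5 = (d - 5)*(d^2 - 1) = (d - 5)*(d + 1)*(d - 1)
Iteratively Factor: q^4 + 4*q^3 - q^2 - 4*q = (q)*(q^3 + 4*q^2 - q - 4) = q*(q - 1)*(q^2 + 5*q + 4) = q*(q - 1)*(q + 4)*(q + 1)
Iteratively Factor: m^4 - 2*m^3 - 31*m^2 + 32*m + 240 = (m + 3)*(m^3 - 5*m^2 - 16*m + 80) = (m + 3)*(m + 4)*(m^2 - 9*m + 20) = (m - 5)*(m + 3)*(m + 4)*(m - 4)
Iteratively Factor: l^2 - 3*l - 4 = (l + 1)*(l - 4)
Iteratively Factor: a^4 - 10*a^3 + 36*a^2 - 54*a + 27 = (a - 1)*(a^3 - 9*a^2 + 27*a - 27) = (a - 3)*(a - 1)*(a^2 - 6*a + 9) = (a - 3)^2*(a - 1)*(a - 3)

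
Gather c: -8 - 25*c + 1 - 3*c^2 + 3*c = -3*c^2 - 22*c - 7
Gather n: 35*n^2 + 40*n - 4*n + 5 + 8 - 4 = 35*n^2 + 36*n + 9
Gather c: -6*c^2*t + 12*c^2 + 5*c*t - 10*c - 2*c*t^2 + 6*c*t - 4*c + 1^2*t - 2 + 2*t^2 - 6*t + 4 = c^2*(12 - 6*t) + c*(-2*t^2 + 11*t - 14) + 2*t^2 - 5*t + 2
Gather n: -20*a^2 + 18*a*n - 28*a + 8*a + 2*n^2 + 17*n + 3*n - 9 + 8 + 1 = -20*a^2 - 20*a + 2*n^2 + n*(18*a + 20)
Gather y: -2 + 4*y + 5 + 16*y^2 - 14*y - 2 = 16*y^2 - 10*y + 1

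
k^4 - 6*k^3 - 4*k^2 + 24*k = k*(k - 6)*(k - 2)*(k + 2)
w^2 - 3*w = w*(w - 3)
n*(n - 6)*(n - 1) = n^3 - 7*n^2 + 6*n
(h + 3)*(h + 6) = h^2 + 9*h + 18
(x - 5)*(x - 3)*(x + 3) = x^3 - 5*x^2 - 9*x + 45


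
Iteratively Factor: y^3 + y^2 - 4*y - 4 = (y + 2)*(y^2 - y - 2) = (y + 1)*(y + 2)*(y - 2)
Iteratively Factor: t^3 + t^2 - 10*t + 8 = (t - 1)*(t^2 + 2*t - 8) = (t - 2)*(t - 1)*(t + 4)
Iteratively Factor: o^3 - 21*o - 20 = (o + 1)*(o^2 - o - 20) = (o + 1)*(o + 4)*(o - 5)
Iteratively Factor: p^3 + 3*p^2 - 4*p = (p + 4)*(p^2 - p) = p*(p + 4)*(p - 1)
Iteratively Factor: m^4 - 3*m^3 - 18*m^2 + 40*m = (m - 5)*(m^3 + 2*m^2 - 8*m) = (m - 5)*(m + 4)*(m^2 - 2*m) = m*(m - 5)*(m + 4)*(m - 2)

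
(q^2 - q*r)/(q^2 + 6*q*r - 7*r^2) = q/(q + 7*r)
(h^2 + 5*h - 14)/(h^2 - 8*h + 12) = (h + 7)/(h - 6)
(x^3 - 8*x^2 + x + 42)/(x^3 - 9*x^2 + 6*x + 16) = (x^3 - 8*x^2 + x + 42)/(x^3 - 9*x^2 + 6*x + 16)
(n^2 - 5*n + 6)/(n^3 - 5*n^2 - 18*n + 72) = (n - 2)/(n^2 - 2*n - 24)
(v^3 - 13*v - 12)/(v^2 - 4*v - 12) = (-v^3 + 13*v + 12)/(-v^2 + 4*v + 12)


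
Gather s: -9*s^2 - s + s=-9*s^2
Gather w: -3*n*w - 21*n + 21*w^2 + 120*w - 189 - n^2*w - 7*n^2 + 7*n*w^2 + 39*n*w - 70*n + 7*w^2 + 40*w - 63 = -7*n^2 - 91*n + w^2*(7*n + 28) + w*(-n^2 + 36*n + 160) - 252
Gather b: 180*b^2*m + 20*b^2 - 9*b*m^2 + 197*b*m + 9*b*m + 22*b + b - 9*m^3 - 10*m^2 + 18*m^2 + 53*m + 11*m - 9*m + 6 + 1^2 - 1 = b^2*(180*m + 20) + b*(-9*m^2 + 206*m + 23) - 9*m^3 + 8*m^2 + 55*m + 6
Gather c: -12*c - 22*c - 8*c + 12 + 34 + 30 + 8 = 84 - 42*c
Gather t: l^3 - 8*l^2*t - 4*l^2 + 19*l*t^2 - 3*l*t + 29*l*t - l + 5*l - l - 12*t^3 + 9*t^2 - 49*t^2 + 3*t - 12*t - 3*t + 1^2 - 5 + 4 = l^3 - 4*l^2 + 3*l - 12*t^3 + t^2*(19*l - 40) + t*(-8*l^2 + 26*l - 12)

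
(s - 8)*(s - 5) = s^2 - 13*s + 40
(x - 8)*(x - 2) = x^2 - 10*x + 16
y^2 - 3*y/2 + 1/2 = (y - 1)*(y - 1/2)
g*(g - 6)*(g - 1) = g^3 - 7*g^2 + 6*g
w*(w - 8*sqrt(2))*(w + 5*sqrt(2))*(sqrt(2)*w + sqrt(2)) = sqrt(2)*w^4 - 6*w^3 + sqrt(2)*w^3 - 80*sqrt(2)*w^2 - 6*w^2 - 80*sqrt(2)*w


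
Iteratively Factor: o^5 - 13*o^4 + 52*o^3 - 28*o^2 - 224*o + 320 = (o - 4)*(o^4 - 9*o^3 + 16*o^2 + 36*o - 80) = (o - 4)*(o - 2)*(o^3 - 7*o^2 + 2*o + 40) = (o - 4)*(o - 2)*(o + 2)*(o^2 - 9*o + 20) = (o - 5)*(o - 4)*(o - 2)*(o + 2)*(o - 4)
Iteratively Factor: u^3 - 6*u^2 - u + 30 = (u - 5)*(u^2 - u - 6) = (u - 5)*(u + 2)*(u - 3)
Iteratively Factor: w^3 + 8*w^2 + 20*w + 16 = (w + 2)*(w^2 + 6*w + 8) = (w + 2)*(w + 4)*(w + 2)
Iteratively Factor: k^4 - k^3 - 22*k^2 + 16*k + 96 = (k + 2)*(k^3 - 3*k^2 - 16*k + 48) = (k + 2)*(k + 4)*(k^2 - 7*k + 12) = (k - 4)*(k + 2)*(k + 4)*(k - 3)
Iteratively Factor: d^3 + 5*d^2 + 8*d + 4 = (d + 2)*(d^2 + 3*d + 2) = (d + 1)*(d + 2)*(d + 2)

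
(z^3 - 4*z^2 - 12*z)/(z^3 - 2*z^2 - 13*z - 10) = z*(z - 6)/(z^2 - 4*z - 5)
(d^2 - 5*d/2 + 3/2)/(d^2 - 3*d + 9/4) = 2*(d - 1)/(2*d - 3)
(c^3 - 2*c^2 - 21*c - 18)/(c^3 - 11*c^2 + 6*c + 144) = (c + 1)/(c - 8)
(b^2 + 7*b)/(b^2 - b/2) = 2*(b + 7)/(2*b - 1)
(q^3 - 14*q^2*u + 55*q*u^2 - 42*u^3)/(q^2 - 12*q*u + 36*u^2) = (q^2 - 8*q*u + 7*u^2)/(q - 6*u)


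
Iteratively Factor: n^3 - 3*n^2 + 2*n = (n - 2)*(n^2 - n) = (n - 2)*(n - 1)*(n)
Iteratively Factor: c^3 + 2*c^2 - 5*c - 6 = (c + 1)*(c^2 + c - 6) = (c - 2)*(c + 1)*(c + 3)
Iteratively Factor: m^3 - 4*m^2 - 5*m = (m + 1)*(m^2 - 5*m) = m*(m + 1)*(m - 5)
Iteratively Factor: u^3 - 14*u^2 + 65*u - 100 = (u - 4)*(u^2 - 10*u + 25) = (u - 5)*(u - 4)*(u - 5)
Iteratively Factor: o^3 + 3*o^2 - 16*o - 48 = (o - 4)*(o^2 + 7*o + 12) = (o - 4)*(o + 3)*(o + 4)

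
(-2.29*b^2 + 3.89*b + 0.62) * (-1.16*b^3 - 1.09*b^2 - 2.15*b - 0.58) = 2.6564*b^5 - 2.0163*b^4 - 0.0358000000000009*b^3 - 7.7111*b^2 - 3.5892*b - 0.3596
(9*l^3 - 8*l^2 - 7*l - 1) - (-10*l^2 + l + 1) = 9*l^3 + 2*l^2 - 8*l - 2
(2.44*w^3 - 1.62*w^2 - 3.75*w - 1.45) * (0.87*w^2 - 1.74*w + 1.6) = 2.1228*w^5 - 5.655*w^4 + 3.4603*w^3 + 2.6715*w^2 - 3.477*w - 2.32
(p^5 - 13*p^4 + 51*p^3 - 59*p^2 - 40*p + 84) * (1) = p^5 - 13*p^4 + 51*p^3 - 59*p^2 - 40*p + 84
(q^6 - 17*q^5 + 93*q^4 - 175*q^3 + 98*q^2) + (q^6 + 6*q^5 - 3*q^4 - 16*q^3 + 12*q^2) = 2*q^6 - 11*q^5 + 90*q^4 - 191*q^3 + 110*q^2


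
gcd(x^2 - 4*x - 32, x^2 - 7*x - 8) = x - 8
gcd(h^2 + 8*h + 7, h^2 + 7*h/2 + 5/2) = h + 1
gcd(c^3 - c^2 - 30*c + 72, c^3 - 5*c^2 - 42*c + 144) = c^2 + 3*c - 18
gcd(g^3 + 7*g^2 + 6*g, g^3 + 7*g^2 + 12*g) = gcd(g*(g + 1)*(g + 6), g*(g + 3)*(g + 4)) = g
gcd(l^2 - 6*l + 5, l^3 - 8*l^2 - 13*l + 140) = l - 5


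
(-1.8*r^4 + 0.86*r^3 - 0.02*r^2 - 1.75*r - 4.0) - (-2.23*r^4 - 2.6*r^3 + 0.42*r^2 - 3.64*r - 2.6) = 0.43*r^4 + 3.46*r^3 - 0.44*r^2 + 1.89*r - 1.4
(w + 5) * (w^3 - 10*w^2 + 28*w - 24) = w^4 - 5*w^3 - 22*w^2 + 116*w - 120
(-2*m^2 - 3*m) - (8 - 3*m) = -2*m^2 - 8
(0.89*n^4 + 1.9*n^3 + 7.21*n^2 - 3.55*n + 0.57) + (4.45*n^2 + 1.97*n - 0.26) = 0.89*n^4 + 1.9*n^3 + 11.66*n^2 - 1.58*n + 0.31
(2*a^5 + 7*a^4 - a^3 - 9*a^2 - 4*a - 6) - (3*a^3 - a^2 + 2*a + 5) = 2*a^5 + 7*a^4 - 4*a^3 - 8*a^2 - 6*a - 11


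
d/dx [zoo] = 0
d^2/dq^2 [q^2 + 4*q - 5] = 2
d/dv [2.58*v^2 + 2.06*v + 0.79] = 5.16*v + 2.06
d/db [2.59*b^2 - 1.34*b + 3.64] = 5.18*b - 1.34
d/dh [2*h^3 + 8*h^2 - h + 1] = 6*h^2 + 16*h - 1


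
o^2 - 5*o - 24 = (o - 8)*(o + 3)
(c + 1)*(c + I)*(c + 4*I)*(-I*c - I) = -I*c^4 + 5*c^3 - 2*I*c^3 + 10*c^2 + 3*I*c^2 + 5*c + 8*I*c + 4*I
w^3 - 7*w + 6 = (w - 2)*(w - 1)*(w + 3)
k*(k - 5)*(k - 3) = k^3 - 8*k^2 + 15*k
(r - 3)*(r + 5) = r^2 + 2*r - 15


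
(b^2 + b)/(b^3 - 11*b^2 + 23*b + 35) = b/(b^2 - 12*b + 35)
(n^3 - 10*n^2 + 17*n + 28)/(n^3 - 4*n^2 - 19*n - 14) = (n - 4)/(n + 2)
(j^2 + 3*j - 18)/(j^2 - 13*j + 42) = (j^2 + 3*j - 18)/(j^2 - 13*j + 42)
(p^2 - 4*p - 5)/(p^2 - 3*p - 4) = (p - 5)/(p - 4)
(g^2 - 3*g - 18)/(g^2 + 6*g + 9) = (g - 6)/(g + 3)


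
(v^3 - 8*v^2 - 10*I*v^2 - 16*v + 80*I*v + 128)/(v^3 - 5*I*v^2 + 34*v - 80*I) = (v - 8)/(v + 5*I)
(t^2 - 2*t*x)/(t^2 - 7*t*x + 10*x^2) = t/(t - 5*x)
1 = 1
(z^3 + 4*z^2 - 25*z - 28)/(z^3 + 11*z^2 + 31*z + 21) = (z - 4)/(z + 3)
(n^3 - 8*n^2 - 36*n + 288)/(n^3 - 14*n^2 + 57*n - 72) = (n^2 - 36)/(n^2 - 6*n + 9)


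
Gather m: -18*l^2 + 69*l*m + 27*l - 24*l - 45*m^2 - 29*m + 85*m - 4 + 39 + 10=-18*l^2 + 3*l - 45*m^2 + m*(69*l + 56) + 45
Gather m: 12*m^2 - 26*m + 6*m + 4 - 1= 12*m^2 - 20*m + 3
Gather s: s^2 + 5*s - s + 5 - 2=s^2 + 4*s + 3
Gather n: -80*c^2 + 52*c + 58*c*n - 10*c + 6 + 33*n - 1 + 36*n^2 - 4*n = -80*c^2 + 42*c + 36*n^2 + n*(58*c + 29) + 5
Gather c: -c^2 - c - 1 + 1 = -c^2 - c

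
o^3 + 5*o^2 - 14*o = o*(o - 2)*(o + 7)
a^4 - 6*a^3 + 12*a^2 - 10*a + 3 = (a - 3)*(a - 1)^3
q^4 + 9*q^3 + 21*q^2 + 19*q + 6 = (q + 1)^3*(q + 6)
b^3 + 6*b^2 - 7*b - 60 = (b - 3)*(b + 4)*(b + 5)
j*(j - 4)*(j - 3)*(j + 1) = j^4 - 6*j^3 + 5*j^2 + 12*j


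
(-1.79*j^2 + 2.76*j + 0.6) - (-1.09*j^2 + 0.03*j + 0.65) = -0.7*j^2 + 2.73*j - 0.05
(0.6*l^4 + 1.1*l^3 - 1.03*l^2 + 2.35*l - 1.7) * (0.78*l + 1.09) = 0.468*l^5 + 1.512*l^4 + 0.3956*l^3 + 0.7103*l^2 + 1.2355*l - 1.853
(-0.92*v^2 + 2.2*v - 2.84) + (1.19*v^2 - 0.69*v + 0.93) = 0.27*v^2 + 1.51*v - 1.91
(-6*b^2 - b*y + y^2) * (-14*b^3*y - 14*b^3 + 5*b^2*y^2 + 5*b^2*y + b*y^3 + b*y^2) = 84*b^5*y + 84*b^5 - 16*b^4*y^2 - 16*b^4*y - 25*b^3*y^3 - 25*b^3*y^2 + 4*b^2*y^4 + 4*b^2*y^3 + b*y^5 + b*y^4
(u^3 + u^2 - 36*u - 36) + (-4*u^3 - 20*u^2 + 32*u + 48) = -3*u^3 - 19*u^2 - 4*u + 12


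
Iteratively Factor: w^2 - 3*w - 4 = (w - 4)*(w + 1)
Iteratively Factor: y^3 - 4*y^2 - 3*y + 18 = (y + 2)*(y^2 - 6*y + 9) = (y - 3)*(y + 2)*(y - 3)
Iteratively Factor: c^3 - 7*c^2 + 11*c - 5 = (c - 1)*(c^2 - 6*c + 5) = (c - 5)*(c - 1)*(c - 1)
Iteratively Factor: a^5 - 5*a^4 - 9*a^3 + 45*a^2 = (a - 5)*(a^4 - 9*a^2) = (a - 5)*(a - 3)*(a^3 + 3*a^2) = (a - 5)*(a - 3)*(a + 3)*(a^2) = a*(a - 5)*(a - 3)*(a + 3)*(a)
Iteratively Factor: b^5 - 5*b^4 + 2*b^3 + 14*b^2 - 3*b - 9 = (b - 1)*(b^4 - 4*b^3 - 2*b^2 + 12*b + 9) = (b - 1)*(b + 1)*(b^3 - 5*b^2 + 3*b + 9) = (b - 3)*(b - 1)*(b + 1)*(b^2 - 2*b - 3) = (b - 3)*(b - 1)*(b + 1)^2*(b - 3)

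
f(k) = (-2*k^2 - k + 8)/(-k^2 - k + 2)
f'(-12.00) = 0.00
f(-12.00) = 2.06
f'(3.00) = 0.39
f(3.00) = 1.30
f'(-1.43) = -1.77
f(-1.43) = 3.86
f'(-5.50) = -0.01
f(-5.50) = 2.07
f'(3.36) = 0.28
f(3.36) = 1.42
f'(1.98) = 1.69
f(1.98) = 0.47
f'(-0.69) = 0.20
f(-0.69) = 3.50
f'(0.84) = 65.02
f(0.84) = 12.65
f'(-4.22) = -0.07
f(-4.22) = 2.02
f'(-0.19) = 0.97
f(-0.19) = 3.77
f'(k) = (-4*k - 1)/(-k^2 - k + 2) + (2*k + 1)*(-2*k^2 - k + 8)/(-k^2 - k + 2)^2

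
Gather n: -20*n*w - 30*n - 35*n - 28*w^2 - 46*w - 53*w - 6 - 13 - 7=n*(-20*w - 65) - 28*w^2 - 99*w - 26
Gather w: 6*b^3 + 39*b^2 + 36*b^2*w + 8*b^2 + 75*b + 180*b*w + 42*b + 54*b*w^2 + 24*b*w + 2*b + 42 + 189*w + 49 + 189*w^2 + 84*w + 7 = 6*b^3 + 47*b^2 + 119*b + w^2*(54*b + 189) + w*(36*b^2 + 204*b + 273) + 98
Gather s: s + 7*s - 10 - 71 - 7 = 8*s - 88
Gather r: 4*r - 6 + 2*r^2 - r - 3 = 2*r^2 + 3*r - 9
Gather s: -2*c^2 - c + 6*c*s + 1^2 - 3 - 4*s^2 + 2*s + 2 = -2*c^2 - c - 4*s^2 + s*(6*c + 2)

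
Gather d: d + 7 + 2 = d + 9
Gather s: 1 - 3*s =1 - 3*s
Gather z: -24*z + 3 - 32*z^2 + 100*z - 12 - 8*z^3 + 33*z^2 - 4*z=-8*z^3 + z^2 + 72*z - 9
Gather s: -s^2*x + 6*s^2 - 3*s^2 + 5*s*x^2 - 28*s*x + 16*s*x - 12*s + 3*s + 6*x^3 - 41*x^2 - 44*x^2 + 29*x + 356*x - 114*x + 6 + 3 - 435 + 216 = s^2*(3 - x) + s*(5*x^2 - 12*x - 9) + 6*x^3 - 85*x^2 + 271*x - 210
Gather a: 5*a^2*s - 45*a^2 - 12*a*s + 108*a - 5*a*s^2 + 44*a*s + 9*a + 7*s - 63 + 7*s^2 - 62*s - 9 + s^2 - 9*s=a^2*(5*s - 45) + a*(-5*s^2 + 32*s + 117) + 8*s^2 - 64*s - 72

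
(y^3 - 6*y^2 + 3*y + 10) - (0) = y^3 - 6*y^2 + 3*y + 10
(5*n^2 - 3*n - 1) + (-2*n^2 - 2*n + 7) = 3*n^2 - 5*n + 6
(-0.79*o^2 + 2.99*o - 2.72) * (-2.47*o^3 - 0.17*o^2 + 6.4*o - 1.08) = 1.9513*o^5 - 7.251*o^4 + 1.1541*o^3 + 20.4516*o^2 - 20.6372*o + 2.9376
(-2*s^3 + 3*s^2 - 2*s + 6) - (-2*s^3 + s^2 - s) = 2*s^2 - s + 6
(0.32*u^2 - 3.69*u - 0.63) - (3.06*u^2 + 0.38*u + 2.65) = -2.74*u^2 - 4.07*u - 3.28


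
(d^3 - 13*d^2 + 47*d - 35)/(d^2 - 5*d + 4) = (d^2 - 12*d + 35)/(d - 4)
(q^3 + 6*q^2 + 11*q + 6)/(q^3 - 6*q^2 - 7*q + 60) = (q^2 + 3*q + 2)/(q^2 - 9*q + 20)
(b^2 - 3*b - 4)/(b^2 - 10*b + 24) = (b + 1)/(b - 6)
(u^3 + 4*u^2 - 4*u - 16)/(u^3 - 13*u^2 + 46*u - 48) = (u^2 + 6*u + 8)/(u^2 - 11*u + 24)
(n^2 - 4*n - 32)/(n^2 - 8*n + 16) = (n^2 - 4*n - 32)/(n^2 - 8*n + 16)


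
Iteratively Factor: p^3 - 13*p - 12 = (p + 1)*(p^2 - p - 12) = (p + 1)*(p + 3)*(p - 4)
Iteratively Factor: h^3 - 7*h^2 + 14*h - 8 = (h - 4)*(h^2 - 3*h + 2) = (h - 4)*(h - 1)*(h - 2)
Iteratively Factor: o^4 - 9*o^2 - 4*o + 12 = (o + 2)*(o^3 - 2*o^2 - 5*o + 6) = (o - 3)*(o + 2)*(o^2 + o - 2) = (o - 3)*(o - 1)*(o + 2)*(o + 2)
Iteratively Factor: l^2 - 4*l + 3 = (l - 1)*(l - 3)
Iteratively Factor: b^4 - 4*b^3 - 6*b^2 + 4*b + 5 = (b - 5)*(b^3 + b^2 - b - 1) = (b - 5)*(b + 1)*(b^2 - 1) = (b - 5)*(b - 1)*(b + 1)*(b + 1)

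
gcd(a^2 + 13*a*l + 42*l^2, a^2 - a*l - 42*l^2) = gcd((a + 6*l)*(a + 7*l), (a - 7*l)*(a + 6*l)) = a + 6*l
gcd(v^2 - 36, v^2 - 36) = v^2 - 36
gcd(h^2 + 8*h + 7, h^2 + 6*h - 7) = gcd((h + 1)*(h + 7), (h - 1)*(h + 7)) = h + 7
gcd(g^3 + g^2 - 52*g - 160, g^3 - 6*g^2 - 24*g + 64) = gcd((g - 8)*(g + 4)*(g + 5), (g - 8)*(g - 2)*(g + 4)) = g^2 - 4*g - 32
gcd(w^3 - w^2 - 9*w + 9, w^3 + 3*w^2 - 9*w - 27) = w^2 - 9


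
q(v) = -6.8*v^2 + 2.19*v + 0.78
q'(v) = 2.19 - 13.6*v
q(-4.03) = -118.48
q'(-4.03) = 57.00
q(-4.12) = -123.67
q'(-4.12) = 58.22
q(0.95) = -3.28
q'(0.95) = -10.73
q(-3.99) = -116.21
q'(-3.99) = 56.45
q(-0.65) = -3.52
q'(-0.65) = 11.03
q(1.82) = -17.76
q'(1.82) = -22.56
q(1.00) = -3.83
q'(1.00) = -11.41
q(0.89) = -2.66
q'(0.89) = -9.91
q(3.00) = -53.85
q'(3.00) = -38.61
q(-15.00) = -1562.07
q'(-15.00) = 206.19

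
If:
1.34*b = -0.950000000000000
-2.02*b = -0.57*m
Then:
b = -0.71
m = -2.51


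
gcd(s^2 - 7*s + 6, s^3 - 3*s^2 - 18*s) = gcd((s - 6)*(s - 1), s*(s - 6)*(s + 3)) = s - 6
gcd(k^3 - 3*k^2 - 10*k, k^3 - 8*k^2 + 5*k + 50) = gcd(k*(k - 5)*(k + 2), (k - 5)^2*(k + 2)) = k^2 - 3*k - 10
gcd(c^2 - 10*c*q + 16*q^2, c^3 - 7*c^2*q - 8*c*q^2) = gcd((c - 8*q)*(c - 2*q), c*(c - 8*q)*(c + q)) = -c + 8*q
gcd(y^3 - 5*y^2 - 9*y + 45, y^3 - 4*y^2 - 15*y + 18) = y + 3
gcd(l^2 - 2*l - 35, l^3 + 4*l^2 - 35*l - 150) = l + 5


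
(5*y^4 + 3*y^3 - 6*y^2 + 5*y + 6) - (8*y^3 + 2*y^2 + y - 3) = 5*y^4 - 5*y^3 - 8*y^2 + 4*y + 9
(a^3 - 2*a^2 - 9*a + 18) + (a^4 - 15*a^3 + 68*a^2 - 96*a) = a^4 - 14*a^3 + 66*a^2 - 105*a + 18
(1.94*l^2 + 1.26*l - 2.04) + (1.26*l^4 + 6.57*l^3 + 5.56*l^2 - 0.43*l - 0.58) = 1.26*l^4 + 6.57*l^3 + 7.5*l^2 + 0.83*l - 2.62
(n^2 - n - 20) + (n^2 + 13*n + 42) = 2*n^2 + 12*n + 22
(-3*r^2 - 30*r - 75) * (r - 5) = -3*r^3 - 15*r^2 + 75*r + 375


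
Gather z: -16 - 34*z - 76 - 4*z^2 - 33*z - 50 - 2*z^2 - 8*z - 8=-6*z^2 - 75*z - 150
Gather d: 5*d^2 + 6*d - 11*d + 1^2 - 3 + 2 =5*d^2 - 5*d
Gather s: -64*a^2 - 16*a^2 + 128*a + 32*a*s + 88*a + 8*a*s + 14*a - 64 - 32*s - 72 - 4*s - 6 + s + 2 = -80*a^2 + 230*a + s*(40*a - 35) - 140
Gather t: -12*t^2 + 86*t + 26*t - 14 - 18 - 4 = -12*t^2 + 112*t - 36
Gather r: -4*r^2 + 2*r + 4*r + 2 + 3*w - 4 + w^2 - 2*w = -4*r^2 + 6*r + w^2 + w - 2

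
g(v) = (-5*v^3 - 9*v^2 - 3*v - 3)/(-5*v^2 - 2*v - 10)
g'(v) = (10*v + 2)*(-5*v^3 - 9*v^2 - 3*v - 3)/(-5*v^2 - 2*v - 10)^2 + (-15*v^2 - 18*v - 3)/(-5*v^2 - 2*v - 10)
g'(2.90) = 1.20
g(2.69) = 3.37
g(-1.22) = 0.24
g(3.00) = 3.74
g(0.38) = 0.50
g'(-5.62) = 1.03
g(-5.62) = -3.94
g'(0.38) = 0.79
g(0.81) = 0.94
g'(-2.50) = 0.97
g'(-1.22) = 0.39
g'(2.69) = 1.22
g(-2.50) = -0.73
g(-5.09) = -3.39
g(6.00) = 7.05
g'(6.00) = 1.06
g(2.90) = 3.62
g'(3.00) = 1.19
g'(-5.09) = 1.04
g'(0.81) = 1.20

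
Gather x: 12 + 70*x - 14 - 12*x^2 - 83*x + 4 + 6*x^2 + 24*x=-6*x^2 + 11*x + 2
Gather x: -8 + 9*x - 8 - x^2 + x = -x^2 + 10*x - 16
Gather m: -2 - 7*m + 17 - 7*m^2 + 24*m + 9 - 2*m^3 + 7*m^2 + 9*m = -2*m^3 + 26*m + 24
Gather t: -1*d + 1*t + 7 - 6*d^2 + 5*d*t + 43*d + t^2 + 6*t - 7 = -6*d^2 + 42*d + t^2 + t*(5*d + 7)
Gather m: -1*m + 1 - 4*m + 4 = 5 - 5*m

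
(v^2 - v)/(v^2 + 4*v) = (v - 1)/(v + 4)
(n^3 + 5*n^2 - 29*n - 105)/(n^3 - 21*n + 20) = (n^3 + 5*n^2 - 29*n - 105)/(n^3 - 21*n + 20)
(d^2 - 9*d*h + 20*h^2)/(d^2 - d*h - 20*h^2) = (d - 4*h)/(d + 4*h)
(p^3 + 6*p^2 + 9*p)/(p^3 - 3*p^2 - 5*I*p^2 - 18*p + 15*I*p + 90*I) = p*(p + 3)/(p^2 - p*(6 + 5*I) + 30*I)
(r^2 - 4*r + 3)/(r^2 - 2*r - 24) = (-r^2 + 4*r - 3)/(-r^2 + 2*r + 24)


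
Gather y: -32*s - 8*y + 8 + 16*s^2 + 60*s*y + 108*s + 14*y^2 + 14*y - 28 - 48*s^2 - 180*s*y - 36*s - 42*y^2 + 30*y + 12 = -32*s^2 + 40*s - 28*y^2 + y*(36 - 120*s) - 8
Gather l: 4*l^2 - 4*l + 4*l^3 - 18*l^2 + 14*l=4*l^3 - 14*l^2 + 10*l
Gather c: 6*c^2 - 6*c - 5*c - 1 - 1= 6*c^2 - 11*c - 2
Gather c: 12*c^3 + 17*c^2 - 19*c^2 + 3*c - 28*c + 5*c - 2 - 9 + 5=12*c^3 - 2*c^2 - 20*c - 6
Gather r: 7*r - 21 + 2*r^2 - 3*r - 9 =2*r^2 + 4*r - 30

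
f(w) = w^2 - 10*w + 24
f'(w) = 2*w - 10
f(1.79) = 9.30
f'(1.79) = -6.42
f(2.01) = 7.94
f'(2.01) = -5.98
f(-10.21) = 230.34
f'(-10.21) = -30.42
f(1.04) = 14.68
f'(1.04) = -7.92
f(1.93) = 8.42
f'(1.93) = -6.14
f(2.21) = 6.78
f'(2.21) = -5.58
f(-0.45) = 28.70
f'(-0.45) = -10.90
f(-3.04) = 63.64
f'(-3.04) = -16.08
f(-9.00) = 195.00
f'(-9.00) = -28.00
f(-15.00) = 399.00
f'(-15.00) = -40.00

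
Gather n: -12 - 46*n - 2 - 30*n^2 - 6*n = -30*n^2 - 52*n - 14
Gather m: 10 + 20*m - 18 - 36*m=-16*m - 8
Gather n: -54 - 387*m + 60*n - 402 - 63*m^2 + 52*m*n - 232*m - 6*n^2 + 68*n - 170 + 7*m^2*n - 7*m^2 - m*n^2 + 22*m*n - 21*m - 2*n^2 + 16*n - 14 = -70*m^2 - 640*m + n^2*(-m - 8) + n*(7*m^2 + 74*m + 144) - 640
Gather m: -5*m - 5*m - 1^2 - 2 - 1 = -10*m - 4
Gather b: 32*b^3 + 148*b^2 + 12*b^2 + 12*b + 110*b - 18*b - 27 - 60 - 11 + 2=32*b^3 + 160*b^2 + 104*b - 96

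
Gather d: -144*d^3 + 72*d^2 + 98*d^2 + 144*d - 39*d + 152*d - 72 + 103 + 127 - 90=-144*d^3 + 170*d^2 + 257*d + 68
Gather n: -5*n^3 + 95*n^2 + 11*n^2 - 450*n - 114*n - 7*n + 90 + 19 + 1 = -5*n^3 + 106*n^2 - 571*n + 110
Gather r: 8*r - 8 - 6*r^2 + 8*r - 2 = -6*r^2 + 16*r - 10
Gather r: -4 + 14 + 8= 18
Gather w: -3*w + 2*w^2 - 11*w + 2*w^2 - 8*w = 4*w^2 - 22*w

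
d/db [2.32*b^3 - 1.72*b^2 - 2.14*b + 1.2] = 6.96*b^2 - 3.44*b - 2.14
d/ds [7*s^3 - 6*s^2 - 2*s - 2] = 21*s^2 - 12*s - 2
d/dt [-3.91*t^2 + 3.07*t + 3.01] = 3.07 - 7.82*t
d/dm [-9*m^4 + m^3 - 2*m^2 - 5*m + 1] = -36*m^3 + 3*m^2 - 4*m - 5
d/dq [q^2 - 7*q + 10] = 2*q - 7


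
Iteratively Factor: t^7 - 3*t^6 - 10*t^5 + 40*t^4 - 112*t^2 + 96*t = (t + 2)*(t^6 - 5*t^5 + 40*t^3 - 80*t^2 + 48*t) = (t - 2)*(t + 2)*(t^5 - 3*t^4 - 6*t^3 + 28*t^2 - 24*t) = (t - 2)*(t + 2)*(t + 3)*(t^4 - 6*t^3 + 12*t^2 - 8*t) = (t - 2)^2*(t + 2)*(t + 3)*(t^3 - 4*t^2 + 4*t) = t*(t - 2)^2*(t + 2)*(t + 3)*(t^2 - 4*t + 4) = t*(t - 2)^3*(t + 2)*(t + 3)*(t - 2)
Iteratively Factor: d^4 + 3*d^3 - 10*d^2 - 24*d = (d)*(d^3 + 3*d^2 - 10*d - 24) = d*(d + 2)*(d^2 + d - 12) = d*(d - 3)*(d + 2)*(d + 4)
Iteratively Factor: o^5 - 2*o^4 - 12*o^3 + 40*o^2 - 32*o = (o + 4)*(o^4 - 6*o^3 + 12*o^2 - 8*o) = (o - 2)*(o + 4)*(o^3 - 4*o^2 + 4*o) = o*(o - 2)*(o + 4)*(o^2 - 4*o + 4) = o*(o - 2)^2*(o + 4)*(o - 2)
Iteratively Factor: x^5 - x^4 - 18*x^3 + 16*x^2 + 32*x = (x)*(x^4 - x^3 - 18*x^2 + 16*x + 32) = x*(x - 2)*(x^3 + x^2 - 16*x - 16) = x*(x - 2)*(x + 4)*(x^2 - 3*x - 4) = x*(x - 2)*(x + 1)*(x + 4)*(x - 4)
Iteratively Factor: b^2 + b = (b)*(b + 1)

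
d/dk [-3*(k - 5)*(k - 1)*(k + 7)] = -9*k^2 - 6*k + 111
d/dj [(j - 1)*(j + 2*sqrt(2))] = 2*j - 1 + 2*sqrt(2)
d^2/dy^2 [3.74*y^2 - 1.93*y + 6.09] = 7.48000000000000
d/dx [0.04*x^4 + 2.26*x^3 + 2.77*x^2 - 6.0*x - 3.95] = 0.16*x^3 + 6.78*x^2 + 5.54*x - 6.0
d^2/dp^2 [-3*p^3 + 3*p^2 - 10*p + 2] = 6 - 18*p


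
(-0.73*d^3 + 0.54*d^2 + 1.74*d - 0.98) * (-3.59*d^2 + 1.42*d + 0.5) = 2.6207*d^5 - 2.9752*d^4 - 5.8448*d^3 + 6.259*d^2 - 0.5216*d - 0.49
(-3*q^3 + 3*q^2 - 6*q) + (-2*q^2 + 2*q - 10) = -3*q^3 + q^2 - 4*q - 10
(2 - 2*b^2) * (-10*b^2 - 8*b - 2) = 20*b^4 + 16*b^3 - 16*b^2 - 16*b - 4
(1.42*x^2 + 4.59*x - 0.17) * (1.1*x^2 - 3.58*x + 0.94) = 1.562*x^4 - 0.0345999999999993*x^3 - 15.2844*x^2 + 4.9232*x - 0.1598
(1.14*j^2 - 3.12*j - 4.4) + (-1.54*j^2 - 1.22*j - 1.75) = -0.4*j^2 - 4.34*j - 6.15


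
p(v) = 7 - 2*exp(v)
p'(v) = -2*exp(v)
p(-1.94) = 6.71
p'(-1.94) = -0.29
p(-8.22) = 7.00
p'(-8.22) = -0.00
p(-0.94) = 6.22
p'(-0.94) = -0.78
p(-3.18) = 6.92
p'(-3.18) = -0.08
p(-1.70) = 6.63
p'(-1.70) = -0.37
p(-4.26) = 6.97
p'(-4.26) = -0.03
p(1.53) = -2.24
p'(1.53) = -9.24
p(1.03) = 1.40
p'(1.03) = -5.60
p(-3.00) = 6.90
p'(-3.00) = -0.10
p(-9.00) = 7.00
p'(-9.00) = 0.00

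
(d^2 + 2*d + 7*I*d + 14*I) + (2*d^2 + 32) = 3*d^2 + 2*d + 7*I*d + 32 + 14*I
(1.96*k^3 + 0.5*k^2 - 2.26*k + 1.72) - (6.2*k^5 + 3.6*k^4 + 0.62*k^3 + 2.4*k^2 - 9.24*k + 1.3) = -6.2*k^5 - 3.6*k^4 + 1.34*k^3 - 1.9*k^2 + 6.98*k + 0.42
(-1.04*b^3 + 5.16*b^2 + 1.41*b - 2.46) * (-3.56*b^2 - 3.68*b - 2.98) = 3.7024*b^5 - 14.5424*b^4 - 20.9092*b^3 - 11.808*b^2 + 4.851*b + 7.3308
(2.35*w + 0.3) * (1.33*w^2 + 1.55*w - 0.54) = 3.1255*w^3 + 4.0415*w^2 - 0.804*w - 0.162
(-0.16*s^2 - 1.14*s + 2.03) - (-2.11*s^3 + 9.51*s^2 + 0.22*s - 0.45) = 2.11*s^3 - 9.67*s^2 - 1.36*s + 2.48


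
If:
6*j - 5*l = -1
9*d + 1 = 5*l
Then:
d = 5*l/9 - 1/9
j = 5*l/6 - 1/6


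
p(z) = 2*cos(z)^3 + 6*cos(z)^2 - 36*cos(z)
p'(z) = -6*sin(z)*cos(z)^2 - 12*sin(z)*cos(z) + 36*sin(z)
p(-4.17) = 19.91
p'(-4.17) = 34.77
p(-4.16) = 20.25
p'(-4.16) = 34.60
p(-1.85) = 10.34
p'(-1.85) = -37.35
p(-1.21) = -11.87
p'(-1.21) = -29.02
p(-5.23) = -16.10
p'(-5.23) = 24.85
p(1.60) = 1.06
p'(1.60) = 36.33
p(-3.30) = 39.47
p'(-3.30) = 6.63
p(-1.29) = -9.47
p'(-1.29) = -30.95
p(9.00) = 36.27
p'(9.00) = 17.29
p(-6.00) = -27.26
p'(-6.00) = 5.29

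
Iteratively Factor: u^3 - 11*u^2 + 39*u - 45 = (u - 5)*(u^2 - 6*u + 9) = (u - 5)*(u - 3)*(u - 3)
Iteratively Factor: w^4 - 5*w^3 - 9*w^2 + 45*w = (w - 5)*(w^3 - 9*w) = (w - 5)*(w + 3)*(w^2 - 3*w) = (w - 5)*(w - 3)*(w + 3)*(w)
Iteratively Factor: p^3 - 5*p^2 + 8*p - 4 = (p - 2)*(p^2 - 3*p + 2) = (p - 2)^2*(p - 1)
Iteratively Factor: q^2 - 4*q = (q)*(q - 4)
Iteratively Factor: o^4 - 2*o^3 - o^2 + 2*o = (o - 2)*(o^3 - o) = (o - 2)*(o - 1)*(o^2 + o) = (o - 2)*(o - 1)*(o + 1)*(o)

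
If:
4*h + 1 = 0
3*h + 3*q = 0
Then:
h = -1/4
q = 1/4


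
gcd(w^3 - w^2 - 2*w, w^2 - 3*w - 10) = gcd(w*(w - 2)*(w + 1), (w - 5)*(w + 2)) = 1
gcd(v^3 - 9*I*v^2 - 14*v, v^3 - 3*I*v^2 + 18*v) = v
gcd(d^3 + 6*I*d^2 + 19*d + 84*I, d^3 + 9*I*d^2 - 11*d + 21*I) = d^2 + 10*I*d - 21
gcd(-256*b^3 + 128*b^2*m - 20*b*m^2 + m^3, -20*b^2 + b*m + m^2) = 4*b - m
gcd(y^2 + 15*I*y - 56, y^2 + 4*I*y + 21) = y + 7*I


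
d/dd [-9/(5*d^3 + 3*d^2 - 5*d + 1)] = 9*(15*d^2 + 6*d - 5)/(5*d^3 + 3*d^2 - 5*d + 1)^2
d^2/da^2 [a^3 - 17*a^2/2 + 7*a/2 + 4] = 6*a - 17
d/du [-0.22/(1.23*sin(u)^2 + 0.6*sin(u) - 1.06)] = (0.5412*sin(u) + 0.132)*cos(u)/(1.23*sin(u)^2 + 0.6*sin(u) - 1.06)^2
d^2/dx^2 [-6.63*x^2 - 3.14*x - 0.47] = -13.2600000000000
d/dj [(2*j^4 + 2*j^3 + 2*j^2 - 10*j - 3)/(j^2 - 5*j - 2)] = (4*j^5 - 28*j^4 - 36*j^3 - 12*j^2 - 2*j + 5)/(j^4 - 10*j^3 + 21*j^2 + 20*j + 4)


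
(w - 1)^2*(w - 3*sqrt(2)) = w^3 - 3*sqrt(2)*w^2 - 2*w^2 + w + 6*sqrt(2)*w - 3*sqrt(2)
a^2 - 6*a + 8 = (a - 4)*(a - 2)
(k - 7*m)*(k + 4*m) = k^2 - 3*k*m - 28*m^2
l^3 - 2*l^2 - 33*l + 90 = (l - 5)*(l - 3)*(l + 6)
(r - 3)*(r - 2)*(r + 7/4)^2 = r^4 - 3*r^3/2 - 135*r^2/16 + 91*r/16 + 147/8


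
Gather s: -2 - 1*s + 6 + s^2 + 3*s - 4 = s^2 + 2*s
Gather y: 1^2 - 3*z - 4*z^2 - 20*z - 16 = -4*z^2 - 23*z - 15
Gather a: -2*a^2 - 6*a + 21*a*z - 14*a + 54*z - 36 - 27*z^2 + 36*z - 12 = -2*a^2 + a*(21*z - 20) - 27*z^2 + 90*z - 48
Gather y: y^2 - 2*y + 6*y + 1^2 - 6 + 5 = y^2 + 4*y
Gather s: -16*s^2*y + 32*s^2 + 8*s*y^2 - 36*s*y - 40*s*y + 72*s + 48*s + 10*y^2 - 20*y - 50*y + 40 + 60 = s^2*(32 - 16*y) + s*(8*y^2 - 76*y + 120) + 10*y^2 - 70*y + 100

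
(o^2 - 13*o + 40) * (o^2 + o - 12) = o^4 - 12*o^3 + 15*o^2 + 196*o - 480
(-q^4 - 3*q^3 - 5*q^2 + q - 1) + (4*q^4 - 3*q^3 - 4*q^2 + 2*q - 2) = 3*q^4 - 6*q^3 - 9*q^2 + 3*q - 3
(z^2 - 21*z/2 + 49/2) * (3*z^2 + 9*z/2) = 3*z^4 - 27*z^3 + 105*z^2/4 + 441*z/4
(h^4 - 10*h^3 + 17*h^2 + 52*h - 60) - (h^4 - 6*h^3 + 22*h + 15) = -4*h^3 + 17*h^2 + 30*h - 75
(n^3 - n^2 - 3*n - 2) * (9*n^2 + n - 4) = 9*n^5 - 8*n^4 - 32*n^3 - 17*n^2 + 10*n + 8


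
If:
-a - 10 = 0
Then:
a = -10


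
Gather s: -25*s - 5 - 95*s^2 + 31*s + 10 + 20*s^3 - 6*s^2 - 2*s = 20*s^3 - 101*s^2 + 4*s + 5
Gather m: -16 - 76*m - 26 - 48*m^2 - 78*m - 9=-48*m^2 - 154*m - 51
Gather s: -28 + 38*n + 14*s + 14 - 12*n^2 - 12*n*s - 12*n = -12*n^2 + 26*n + s*(14 - 12*n) - 14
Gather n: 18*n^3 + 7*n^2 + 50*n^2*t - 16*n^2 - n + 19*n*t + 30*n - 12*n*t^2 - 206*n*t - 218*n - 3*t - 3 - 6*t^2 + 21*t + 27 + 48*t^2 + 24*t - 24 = 18*n^3 + n^2*(50*t - 9) + n*(-12*t^2 - 187*t - 189) + 42*t^2 + 42*t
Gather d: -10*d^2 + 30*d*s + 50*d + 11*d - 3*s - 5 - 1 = -10*d^2 + d*(30*s + 61) - 3*s - 6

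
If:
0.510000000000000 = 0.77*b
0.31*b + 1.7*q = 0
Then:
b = 0.66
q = -0.12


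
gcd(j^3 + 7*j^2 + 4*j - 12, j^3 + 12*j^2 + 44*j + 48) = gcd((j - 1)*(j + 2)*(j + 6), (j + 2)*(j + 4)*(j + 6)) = j^2 + 8*j + 12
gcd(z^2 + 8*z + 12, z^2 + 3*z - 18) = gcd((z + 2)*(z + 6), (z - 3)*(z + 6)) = z + 6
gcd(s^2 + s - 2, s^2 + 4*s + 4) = s + 2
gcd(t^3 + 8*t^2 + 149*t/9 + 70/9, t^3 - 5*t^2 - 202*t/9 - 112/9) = t^2 + 3*t + 14/9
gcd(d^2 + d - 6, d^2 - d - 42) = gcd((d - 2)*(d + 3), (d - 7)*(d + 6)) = 1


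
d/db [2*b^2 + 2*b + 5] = 4*b + 2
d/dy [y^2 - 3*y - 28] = 2*y - 3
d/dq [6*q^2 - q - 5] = 12*q - 1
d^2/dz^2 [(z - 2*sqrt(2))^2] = 2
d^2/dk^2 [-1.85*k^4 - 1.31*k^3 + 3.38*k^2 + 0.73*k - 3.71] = -22.2*k^2 - 7.86*k + 6.76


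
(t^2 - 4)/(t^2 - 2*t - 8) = (t - 2)/(t - 4)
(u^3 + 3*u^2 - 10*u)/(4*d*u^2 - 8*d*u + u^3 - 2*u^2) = (u + 5)/(4*d + u)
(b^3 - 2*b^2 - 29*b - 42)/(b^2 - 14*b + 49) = (b^2 + 5*b + 6)/(b - 7)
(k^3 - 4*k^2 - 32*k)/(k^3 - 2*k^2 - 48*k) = (k + 4)/(k + 6)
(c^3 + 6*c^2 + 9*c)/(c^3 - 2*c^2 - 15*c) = (c + 3)/(c - 5)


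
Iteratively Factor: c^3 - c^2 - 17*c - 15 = (c + 1)*(c^2 - 2*c - 15) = (c + 1)*(c + 3)*(c - 5)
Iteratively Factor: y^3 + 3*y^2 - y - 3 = (y - 1)*(y^2 + 4*y + 3) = (y - 1)*(y + 3)*(y + 1)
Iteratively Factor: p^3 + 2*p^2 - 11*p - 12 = (p + 4)*(p^2 - 2*p - 3) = (p - 3)*(p + 4)*(p + 1)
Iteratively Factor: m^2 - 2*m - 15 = (m + 3)*(m - 5)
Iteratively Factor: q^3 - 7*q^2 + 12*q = (q - 3)*(q^2 - 4*q) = (q - 4)*(q - 3)*(q)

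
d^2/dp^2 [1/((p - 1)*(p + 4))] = 2*((p - 1)^2 + (p - 1)*(p + 4) + (p + 4)^2)/((p - 1)^3*(p + 4)^3)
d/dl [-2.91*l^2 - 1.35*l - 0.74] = -5.82*l - 1.35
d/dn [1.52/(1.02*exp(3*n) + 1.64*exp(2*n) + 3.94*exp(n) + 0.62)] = (-4.6512*exp(2*n) - 4.9856*exp(n) - 5.9888)*exp(n)/(1.02*exp(3*n) + 1.64*exp(2*n) + 3.94*exp(n) + 0.62)^2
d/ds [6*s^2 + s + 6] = 12*s + 1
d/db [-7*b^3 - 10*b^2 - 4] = b*(-21*b - 20)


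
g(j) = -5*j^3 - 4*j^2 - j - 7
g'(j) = -15*j^2 - 8*j - 1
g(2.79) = -149.51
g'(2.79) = -140.08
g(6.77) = -1748.55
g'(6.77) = -742.65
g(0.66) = -10.84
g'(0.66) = -12.81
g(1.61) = -39.84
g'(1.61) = -52.76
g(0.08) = -7.11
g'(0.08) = -1.74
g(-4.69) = 425.51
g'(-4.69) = -293.42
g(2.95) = -173.12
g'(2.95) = -155.14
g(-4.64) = 411.01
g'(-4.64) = -286.82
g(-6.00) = 935.00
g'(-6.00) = -493.00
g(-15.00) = 15983.00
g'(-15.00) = -3256.00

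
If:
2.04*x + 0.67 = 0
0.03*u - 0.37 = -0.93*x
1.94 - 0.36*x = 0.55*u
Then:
No Solution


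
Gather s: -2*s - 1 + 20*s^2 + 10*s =20*s^2 + 8*s - 1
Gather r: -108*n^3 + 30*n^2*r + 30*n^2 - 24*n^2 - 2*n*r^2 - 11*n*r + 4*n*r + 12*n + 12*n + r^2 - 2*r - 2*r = -108*n^3 + 6*n^2 + 24*n + r^2*(1 - 2*n) + r*(30*n^2 - 7*n - 4)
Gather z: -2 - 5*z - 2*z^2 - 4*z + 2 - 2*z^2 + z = -4*z^2 - 8*z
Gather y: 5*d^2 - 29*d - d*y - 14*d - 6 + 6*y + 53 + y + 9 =5*d^2 - 43*d + y*(7 - d) + 56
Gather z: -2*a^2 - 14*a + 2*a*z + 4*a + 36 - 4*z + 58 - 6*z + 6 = -2*a^2 - 10*a + z*(2*a - 10) + 100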